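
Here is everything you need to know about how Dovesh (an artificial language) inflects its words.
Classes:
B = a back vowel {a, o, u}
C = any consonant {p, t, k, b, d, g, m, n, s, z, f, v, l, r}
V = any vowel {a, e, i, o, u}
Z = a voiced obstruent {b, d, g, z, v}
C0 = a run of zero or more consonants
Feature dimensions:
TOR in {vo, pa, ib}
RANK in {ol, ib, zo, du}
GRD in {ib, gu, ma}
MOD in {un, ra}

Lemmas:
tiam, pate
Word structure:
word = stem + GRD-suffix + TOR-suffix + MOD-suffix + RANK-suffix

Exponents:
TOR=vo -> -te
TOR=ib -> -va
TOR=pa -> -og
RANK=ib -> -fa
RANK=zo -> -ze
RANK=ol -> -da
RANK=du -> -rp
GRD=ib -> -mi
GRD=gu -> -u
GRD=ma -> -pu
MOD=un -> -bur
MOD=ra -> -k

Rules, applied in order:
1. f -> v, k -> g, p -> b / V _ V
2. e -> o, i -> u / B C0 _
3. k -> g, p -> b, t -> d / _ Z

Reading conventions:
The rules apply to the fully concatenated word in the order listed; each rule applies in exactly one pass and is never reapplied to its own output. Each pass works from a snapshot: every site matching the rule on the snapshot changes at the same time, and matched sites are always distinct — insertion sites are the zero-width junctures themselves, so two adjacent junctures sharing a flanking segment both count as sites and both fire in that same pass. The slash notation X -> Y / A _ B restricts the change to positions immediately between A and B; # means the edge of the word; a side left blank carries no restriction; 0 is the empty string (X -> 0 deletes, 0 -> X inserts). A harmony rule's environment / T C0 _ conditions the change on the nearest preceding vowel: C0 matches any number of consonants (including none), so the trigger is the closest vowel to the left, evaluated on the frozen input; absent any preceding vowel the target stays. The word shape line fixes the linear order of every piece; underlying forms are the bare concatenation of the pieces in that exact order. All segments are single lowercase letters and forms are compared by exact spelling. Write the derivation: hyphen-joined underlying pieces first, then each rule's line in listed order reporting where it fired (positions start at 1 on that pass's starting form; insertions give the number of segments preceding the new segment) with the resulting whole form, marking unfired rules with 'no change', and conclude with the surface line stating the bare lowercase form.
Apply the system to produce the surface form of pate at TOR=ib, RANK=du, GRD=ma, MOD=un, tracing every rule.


underlying: pate-pu-va-bur-rp
1. f -> v, k -> g, p -> b / V _ V: fires at position(s) 5: patebuvaburrp
2. e -> o, i -> u / B C0 _: fires at position(s) 4: patobuvaburrp
3. k -> g, p -> b, t -> d / _ Z: no change
surface: patobuvaburrp


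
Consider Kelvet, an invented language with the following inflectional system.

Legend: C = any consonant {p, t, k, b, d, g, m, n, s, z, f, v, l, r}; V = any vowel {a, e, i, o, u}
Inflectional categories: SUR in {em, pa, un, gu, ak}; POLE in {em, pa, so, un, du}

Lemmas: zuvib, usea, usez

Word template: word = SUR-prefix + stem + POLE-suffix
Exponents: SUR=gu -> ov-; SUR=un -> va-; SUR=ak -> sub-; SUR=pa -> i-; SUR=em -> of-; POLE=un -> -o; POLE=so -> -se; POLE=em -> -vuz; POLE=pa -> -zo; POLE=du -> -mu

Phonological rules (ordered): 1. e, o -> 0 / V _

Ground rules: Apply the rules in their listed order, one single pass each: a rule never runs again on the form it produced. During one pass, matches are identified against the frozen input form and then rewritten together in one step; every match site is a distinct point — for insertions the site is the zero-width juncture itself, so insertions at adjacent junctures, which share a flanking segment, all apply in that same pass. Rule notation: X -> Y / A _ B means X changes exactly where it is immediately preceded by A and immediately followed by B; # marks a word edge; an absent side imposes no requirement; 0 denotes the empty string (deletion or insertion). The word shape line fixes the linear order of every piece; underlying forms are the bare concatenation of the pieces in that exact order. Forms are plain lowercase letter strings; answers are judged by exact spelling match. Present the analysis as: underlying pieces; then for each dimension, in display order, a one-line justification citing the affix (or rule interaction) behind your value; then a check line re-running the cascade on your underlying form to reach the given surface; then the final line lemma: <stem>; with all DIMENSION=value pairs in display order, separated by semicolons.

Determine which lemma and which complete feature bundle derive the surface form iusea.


underlying: i-usea-o
SUR=pa - signalled by the affix i-
POLE=un - signalled by the affix -o
check: iuseao -> iusea
lemma: usea; SUR=pa; POLE=un


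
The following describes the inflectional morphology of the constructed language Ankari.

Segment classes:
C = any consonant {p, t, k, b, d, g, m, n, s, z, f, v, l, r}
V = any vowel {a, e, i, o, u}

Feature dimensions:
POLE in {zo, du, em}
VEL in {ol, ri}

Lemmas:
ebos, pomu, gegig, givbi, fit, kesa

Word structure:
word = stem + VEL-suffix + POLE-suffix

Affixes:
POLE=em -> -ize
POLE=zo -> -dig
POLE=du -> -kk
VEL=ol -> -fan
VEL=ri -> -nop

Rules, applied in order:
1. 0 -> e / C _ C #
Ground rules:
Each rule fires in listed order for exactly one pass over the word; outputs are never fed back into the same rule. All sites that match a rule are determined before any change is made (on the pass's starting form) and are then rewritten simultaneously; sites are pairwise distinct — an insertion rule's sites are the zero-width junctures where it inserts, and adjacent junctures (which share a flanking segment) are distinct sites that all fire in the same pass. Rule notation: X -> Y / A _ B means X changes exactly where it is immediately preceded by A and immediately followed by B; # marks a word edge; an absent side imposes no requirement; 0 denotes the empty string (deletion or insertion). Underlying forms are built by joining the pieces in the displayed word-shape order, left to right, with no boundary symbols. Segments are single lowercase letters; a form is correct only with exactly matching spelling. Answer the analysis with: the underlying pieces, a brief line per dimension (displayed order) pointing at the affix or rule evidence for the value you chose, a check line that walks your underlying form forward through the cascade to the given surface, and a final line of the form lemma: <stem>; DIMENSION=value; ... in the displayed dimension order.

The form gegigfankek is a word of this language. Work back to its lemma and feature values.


underlying: gegig-fan-kk
POLE=du - signalled by the affix -kk
VEL=ol - signalled by the affix -fan
check: gegigfankk -> gegigfankek
lemma: gegig; POLE=du; VEL=ol


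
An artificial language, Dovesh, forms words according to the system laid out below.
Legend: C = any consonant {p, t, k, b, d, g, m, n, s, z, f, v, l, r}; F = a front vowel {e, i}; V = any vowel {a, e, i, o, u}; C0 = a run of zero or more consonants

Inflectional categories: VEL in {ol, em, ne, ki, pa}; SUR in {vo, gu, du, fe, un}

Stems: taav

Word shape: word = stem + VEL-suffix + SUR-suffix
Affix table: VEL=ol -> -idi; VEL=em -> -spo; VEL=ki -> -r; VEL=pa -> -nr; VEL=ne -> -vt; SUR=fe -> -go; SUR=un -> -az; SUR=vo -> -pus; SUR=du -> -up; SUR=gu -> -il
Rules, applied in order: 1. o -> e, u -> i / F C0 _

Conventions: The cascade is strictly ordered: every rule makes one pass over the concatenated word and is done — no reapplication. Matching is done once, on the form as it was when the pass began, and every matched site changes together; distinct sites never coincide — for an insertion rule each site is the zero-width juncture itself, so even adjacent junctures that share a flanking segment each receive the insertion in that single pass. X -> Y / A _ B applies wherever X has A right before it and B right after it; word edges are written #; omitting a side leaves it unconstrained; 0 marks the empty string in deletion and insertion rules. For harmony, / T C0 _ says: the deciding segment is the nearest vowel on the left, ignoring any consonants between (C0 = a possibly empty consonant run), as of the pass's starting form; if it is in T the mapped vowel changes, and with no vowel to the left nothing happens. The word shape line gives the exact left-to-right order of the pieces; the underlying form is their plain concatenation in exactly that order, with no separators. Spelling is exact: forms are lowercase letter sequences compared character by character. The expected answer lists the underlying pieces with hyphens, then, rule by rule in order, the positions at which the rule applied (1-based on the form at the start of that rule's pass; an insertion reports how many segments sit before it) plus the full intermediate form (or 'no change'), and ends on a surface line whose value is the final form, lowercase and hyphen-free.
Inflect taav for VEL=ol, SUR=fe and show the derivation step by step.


underlying: taav-idi-go
1. o -> e, u -> i / F C0 _: fires at position(s) 9: taavidige
surface: taavidige


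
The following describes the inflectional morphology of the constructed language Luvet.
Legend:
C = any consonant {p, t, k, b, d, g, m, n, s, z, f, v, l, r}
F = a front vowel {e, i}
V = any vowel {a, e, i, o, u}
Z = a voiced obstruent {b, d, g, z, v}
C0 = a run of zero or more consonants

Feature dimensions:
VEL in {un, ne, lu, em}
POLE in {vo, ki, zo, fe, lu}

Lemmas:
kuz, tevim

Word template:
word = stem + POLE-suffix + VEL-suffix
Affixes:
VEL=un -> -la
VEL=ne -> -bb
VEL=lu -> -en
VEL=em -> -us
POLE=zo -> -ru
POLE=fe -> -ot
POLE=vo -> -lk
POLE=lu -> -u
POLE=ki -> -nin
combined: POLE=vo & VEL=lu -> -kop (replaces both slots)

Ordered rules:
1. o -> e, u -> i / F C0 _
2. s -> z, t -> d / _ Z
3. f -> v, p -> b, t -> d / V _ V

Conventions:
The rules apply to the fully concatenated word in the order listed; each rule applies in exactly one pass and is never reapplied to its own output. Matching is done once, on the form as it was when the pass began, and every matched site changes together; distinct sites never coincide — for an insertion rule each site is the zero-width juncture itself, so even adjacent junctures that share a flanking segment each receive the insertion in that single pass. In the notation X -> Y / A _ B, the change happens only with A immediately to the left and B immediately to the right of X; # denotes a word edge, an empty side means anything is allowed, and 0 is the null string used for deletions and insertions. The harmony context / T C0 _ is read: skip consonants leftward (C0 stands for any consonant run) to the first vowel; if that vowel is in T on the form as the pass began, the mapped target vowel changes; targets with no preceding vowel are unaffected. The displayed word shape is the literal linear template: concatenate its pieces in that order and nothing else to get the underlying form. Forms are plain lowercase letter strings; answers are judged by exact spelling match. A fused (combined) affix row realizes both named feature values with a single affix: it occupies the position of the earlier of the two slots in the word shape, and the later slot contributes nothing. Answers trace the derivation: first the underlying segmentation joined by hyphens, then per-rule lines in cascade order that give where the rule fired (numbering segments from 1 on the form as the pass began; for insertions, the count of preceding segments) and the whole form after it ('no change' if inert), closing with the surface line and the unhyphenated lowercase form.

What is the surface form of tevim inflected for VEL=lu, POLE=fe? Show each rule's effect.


underlying: tevim-ot-en
1. o -> e, u -> i / F C0 _: fires at position(s) 6: tevimeten
2. s -> z, t -> d / _ Z: no change
3. f -> v, p -> b, t -> d / V _ V: fires at position(s) 7: tevimeden
surface: tevimeden


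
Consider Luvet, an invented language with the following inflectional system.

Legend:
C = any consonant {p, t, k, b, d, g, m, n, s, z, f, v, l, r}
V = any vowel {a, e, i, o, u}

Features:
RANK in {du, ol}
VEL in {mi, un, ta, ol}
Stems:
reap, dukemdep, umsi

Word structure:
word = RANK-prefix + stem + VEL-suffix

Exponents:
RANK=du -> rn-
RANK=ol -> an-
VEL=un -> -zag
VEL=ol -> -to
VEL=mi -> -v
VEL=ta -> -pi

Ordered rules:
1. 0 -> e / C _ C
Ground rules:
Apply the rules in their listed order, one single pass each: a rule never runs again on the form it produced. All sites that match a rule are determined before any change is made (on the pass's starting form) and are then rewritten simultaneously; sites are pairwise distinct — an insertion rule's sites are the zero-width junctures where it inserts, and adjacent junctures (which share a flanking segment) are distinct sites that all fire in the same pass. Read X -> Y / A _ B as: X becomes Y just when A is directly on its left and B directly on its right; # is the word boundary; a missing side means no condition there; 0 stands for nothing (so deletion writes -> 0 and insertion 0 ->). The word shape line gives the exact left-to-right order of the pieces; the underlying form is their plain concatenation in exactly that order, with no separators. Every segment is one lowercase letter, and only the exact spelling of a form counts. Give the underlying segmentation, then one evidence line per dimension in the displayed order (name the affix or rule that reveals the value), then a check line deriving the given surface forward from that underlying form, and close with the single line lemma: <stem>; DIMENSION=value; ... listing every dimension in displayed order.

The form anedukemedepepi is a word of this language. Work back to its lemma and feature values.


underlying: an-dukemdep-pi
RANK=ol - signalled by the affix an-
VEL=ta - signalled by the affix -pi
check: andukemdeppi -> anedukemedepepi
lemma: dukemdep; RANK=ol; VEL=ta


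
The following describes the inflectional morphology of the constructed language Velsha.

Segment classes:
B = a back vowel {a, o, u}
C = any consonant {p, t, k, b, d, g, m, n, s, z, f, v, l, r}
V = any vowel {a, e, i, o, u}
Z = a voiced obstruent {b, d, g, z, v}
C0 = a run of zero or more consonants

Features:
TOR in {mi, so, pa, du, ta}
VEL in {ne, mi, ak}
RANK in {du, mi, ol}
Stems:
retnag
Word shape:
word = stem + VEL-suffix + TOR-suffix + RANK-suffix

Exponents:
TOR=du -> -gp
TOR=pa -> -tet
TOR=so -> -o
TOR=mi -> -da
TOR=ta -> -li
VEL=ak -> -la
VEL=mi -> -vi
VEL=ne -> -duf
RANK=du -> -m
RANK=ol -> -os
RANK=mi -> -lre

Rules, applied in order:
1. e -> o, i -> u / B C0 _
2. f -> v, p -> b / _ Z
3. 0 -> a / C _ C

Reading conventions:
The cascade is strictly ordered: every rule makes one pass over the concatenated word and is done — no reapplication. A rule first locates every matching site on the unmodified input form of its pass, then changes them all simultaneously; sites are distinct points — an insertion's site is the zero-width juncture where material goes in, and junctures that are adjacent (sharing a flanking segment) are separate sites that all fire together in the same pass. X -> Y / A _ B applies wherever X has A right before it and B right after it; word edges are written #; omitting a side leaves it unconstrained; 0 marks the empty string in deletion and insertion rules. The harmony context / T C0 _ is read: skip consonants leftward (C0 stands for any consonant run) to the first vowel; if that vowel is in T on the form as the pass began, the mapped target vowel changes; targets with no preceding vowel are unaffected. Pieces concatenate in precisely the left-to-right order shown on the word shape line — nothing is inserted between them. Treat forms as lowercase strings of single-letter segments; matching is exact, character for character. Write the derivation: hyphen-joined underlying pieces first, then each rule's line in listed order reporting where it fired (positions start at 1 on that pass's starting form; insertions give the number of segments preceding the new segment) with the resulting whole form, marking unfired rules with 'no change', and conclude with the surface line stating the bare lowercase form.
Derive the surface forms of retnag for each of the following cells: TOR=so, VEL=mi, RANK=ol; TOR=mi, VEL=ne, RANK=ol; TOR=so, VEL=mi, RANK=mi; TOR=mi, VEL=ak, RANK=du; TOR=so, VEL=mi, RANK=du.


cell TOR=so, VEL=mi, RANK=ol:
underlying: retnag-vi-o-os
1. e -> o, i -> u / B C0 _: fires at position(s) 8: retnagvuoos
2. f -> v, p -> b / _ Z: no change
3. 0 -> a / C _ C: inserts after position(s) 3, 6: retanagavuoos
surface: retanagavuoos

cell TOR=mi, VEL=ne, RANK=ol:
underlying: retnag-duf-da-os
1. e -> o, i -> u / B C0 _: no change
2. f -> v, p -> b / _ Z: fires at position(s) 9: retnagduvdaos
3. 0 -> a / C _ C: inserts after position(s) 3, 6, 9: retanagaduvadaos
surface: retanagaduvadaos

cell TOR=so, VEL=mi, RANK=mi:
underlying: retnag-vi-o-lre
1. e -> o, i -> u / B C0 _: fires at position(s) 8, 12: retnagvuolro
2. f -> v, p -> b / _ Z: no change
3. 0 -> a / C _ C: inserts after position(s) 3, 6, 10: retanagavuolaro
surface: retanagavuolaro

cell TOR=mi, VEL=ak, RANK=du:
underlying: retnag-la-da-m
1. e -> o, i -> u / B C0 _: no change
2. f -> v, p -> b / _ Z: no change
3. 0 -> a / C _ C: inserts after position(s) 3, 6: retanagaladam
surface: retanagaladam

cell TOR=so, VEL=mi, RANK=du:
underlying: retnag-vi-o-m
1. e -> o, i -> u / B C0 _: fires at position(s) 8: retnagvuom
2. f -> v, p -> b / _ Z: no change
3. 0 -> a / C _ C: inserts after position(s) 3, 6: retanagavuom
surface: retanagavuom


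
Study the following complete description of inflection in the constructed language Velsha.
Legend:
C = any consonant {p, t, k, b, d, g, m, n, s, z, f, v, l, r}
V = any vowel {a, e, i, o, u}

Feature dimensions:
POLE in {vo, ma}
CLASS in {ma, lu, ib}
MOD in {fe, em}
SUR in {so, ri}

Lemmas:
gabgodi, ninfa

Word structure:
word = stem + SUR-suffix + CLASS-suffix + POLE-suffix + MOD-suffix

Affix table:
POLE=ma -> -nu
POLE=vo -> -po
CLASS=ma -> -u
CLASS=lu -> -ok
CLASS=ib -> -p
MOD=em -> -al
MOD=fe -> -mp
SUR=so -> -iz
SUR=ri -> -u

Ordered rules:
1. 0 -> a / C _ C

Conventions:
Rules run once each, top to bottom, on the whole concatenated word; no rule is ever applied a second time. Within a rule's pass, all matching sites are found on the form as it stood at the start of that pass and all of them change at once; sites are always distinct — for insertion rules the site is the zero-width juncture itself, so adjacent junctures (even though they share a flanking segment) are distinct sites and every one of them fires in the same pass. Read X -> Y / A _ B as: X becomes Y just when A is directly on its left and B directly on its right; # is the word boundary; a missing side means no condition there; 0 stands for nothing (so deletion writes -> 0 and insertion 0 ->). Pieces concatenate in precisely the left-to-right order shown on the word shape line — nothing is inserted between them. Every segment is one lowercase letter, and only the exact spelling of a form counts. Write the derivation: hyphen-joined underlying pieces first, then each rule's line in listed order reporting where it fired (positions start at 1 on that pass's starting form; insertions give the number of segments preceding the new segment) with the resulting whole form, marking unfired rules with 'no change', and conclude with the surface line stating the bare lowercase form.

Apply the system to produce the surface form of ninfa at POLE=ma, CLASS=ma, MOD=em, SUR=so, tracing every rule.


underlying: ninfa-iz-u-nu-al
1. 0 -> a / C _ C: inserts after position(s) 3: ninafaizunual
surface: ninafaizunual


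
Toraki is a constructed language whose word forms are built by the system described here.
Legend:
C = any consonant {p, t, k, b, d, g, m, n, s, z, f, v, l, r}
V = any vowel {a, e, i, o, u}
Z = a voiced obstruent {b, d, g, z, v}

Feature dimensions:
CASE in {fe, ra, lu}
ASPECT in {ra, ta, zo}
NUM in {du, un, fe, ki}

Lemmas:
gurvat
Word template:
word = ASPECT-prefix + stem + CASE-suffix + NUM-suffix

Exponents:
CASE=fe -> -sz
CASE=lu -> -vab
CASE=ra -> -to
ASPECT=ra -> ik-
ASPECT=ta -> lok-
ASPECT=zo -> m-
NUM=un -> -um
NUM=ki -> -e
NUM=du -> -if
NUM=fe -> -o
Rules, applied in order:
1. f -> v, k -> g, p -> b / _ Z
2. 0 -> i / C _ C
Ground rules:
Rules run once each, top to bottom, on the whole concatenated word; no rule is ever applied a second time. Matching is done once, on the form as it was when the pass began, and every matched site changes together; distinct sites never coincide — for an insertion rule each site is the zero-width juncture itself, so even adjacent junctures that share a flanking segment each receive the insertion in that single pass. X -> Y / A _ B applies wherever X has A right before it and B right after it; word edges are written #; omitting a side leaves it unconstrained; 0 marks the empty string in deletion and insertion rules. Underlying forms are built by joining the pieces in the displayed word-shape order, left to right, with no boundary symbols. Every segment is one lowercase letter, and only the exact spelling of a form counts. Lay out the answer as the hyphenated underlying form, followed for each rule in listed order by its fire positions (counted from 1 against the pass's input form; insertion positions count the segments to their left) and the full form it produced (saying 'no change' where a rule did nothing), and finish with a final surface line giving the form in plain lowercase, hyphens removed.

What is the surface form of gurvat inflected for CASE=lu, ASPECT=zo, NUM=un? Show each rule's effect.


underlying: m-gurvat-vab-um
1. f -> v, k -> g, p -> b / _ Z: no change
2. 0 -> i / C _ C: inserts after position(s) 1, 4, 7: migurivativabum
surface: migurivativabum


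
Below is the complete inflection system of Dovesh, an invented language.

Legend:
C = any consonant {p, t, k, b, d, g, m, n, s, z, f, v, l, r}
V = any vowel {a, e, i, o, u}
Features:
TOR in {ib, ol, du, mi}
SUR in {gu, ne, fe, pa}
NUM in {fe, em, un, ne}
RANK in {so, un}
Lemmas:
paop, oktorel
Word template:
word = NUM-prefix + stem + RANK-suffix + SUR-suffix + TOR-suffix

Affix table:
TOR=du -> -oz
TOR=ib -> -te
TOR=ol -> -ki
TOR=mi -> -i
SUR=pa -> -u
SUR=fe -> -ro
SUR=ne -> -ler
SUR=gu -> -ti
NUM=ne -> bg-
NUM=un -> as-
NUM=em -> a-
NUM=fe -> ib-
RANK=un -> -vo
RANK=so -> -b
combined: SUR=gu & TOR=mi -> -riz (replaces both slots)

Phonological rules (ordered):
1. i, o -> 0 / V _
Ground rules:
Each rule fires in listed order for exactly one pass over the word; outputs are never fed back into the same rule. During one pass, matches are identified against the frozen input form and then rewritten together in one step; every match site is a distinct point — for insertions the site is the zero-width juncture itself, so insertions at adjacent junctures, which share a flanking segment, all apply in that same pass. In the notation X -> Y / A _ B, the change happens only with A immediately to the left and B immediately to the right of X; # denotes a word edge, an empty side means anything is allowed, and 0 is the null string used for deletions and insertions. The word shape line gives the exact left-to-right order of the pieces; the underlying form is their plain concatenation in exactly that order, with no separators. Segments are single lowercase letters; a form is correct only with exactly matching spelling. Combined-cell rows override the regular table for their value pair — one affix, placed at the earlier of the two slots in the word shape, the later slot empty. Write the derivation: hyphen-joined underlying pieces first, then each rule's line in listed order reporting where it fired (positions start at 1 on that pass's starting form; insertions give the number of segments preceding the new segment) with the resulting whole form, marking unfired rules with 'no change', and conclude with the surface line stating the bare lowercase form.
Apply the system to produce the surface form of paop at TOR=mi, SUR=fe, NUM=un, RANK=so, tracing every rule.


underlying: as-paop-b-ro-i
1. i, o -> 0 / V _: fires at position(s) 5, 10: aspapbro
surface: aspapbro


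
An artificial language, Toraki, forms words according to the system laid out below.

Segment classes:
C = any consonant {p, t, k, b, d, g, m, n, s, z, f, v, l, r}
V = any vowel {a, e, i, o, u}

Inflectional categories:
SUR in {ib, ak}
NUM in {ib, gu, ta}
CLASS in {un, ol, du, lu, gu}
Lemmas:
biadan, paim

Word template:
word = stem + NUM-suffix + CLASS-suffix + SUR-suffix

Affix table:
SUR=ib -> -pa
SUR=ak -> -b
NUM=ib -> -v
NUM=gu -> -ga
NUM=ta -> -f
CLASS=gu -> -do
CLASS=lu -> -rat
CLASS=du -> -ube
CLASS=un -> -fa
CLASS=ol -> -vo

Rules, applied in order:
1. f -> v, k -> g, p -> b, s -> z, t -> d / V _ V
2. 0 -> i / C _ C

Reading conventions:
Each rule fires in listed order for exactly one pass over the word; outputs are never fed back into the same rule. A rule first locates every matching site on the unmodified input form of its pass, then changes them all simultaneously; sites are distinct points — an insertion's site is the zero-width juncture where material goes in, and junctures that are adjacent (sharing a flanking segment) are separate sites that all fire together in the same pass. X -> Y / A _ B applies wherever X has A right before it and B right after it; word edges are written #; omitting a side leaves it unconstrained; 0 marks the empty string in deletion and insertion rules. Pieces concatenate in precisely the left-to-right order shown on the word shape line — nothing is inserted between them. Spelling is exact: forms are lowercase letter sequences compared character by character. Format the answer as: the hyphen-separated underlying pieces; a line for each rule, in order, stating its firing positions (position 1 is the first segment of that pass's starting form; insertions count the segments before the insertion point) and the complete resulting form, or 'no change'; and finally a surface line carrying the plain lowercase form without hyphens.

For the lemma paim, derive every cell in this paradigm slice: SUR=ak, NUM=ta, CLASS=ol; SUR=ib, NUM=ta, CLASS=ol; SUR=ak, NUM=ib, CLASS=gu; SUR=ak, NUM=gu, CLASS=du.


cell SUR=ak, NUM=ta, CLASS=ol:
underlying: paim-f-vo-b
1. f -> v, k -> g, p -> b, s -> z, t -> d / V _ V: no change
2. 0 -> i / C _ C: inserts after position(s) 4, 5: paimifivob
surface: paimifivob

cell SUR=ib, NUM=ta, CLASS=ol:
underlying: paim-f-vo-pa
1. f -> v, k -> g, p -> b, s -> z, t -> d / V _ V: fires at position(s) 8: paimfvoba
2. 0 -> i / C _ C: inserts after position(s) 4, 5: paimifivoba
surface: paimifivoba

cell SUR=ak, NUM=ib, CLASS=gu:
underlying: paim-v-do-b
1. f -> v, k -> g, p -> b, s -> z, t -> d / V _ V: no change
2. 0 -> i / C _ C: inserts after position(s) 4, 5: paimividob
surface: paimividob

cell SUR=ak, NUM=gu, CLASS=du:
underlying: paim-ga-ube-b
1. f -> v, k -> g, p -> b, s -> z, t -> d / V _ V: no change
2. 0 -> i / C _ C: inserts after position(s) 4: paimigaubeb
surface: paimigaubeb


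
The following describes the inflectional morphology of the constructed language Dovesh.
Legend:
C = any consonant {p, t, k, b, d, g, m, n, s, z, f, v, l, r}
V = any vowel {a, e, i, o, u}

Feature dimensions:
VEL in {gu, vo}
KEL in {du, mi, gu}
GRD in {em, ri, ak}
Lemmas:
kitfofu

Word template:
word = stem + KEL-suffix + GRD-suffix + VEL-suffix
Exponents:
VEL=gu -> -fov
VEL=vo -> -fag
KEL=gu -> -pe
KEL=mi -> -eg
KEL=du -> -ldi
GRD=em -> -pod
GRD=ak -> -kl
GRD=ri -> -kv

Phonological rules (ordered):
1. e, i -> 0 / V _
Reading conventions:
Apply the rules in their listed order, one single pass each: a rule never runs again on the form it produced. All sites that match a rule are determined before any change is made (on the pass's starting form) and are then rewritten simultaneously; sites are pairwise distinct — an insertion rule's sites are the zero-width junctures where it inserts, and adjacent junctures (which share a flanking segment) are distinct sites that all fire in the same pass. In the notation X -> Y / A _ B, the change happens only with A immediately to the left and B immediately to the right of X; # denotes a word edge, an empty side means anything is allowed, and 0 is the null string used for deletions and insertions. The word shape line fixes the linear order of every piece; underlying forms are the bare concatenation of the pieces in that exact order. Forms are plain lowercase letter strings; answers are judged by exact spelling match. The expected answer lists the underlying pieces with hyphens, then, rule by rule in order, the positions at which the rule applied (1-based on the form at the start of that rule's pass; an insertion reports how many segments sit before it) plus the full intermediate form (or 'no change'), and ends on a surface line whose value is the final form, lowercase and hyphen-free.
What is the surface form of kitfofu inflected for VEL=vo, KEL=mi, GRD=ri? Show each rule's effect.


underlying: kitfofu-eg-kv-fag
1. e, i -> 0 / V _: fires at position(s) 8: kitfofugkvfag
surface: kitfofugkvfag


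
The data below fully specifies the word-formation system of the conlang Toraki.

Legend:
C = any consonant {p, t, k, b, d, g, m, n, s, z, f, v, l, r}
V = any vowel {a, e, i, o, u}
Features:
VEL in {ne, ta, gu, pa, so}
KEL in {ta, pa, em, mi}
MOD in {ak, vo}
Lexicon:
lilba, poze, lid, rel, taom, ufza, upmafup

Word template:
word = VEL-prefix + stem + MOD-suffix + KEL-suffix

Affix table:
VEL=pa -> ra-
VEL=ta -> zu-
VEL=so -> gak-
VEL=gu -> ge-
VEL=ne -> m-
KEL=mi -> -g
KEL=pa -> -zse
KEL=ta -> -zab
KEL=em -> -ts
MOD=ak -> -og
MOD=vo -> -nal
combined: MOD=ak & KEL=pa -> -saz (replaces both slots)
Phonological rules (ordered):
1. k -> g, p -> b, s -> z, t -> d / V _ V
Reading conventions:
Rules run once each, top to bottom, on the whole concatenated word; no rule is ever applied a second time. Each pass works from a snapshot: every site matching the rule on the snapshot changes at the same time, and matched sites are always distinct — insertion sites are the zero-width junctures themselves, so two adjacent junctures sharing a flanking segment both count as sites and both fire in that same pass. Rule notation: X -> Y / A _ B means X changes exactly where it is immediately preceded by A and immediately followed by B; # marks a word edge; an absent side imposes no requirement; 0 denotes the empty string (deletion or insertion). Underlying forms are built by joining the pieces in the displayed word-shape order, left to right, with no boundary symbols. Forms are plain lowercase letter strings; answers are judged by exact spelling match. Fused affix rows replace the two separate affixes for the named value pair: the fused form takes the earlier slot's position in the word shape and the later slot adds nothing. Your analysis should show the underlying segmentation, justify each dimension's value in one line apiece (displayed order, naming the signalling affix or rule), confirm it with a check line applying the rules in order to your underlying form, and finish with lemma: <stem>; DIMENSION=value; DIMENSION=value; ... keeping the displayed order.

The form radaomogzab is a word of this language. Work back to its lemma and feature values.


underlying: ra-taom-og-zab
VEL=pa - signalled by the affix ra-
KEL=ta - signalled by the affix -zab
MOD=ak - signalled by the affix -og
check: rataomogzab -> radaomogzab
lemma: taom; VEL=pa; KEL=ta; MOD=ak


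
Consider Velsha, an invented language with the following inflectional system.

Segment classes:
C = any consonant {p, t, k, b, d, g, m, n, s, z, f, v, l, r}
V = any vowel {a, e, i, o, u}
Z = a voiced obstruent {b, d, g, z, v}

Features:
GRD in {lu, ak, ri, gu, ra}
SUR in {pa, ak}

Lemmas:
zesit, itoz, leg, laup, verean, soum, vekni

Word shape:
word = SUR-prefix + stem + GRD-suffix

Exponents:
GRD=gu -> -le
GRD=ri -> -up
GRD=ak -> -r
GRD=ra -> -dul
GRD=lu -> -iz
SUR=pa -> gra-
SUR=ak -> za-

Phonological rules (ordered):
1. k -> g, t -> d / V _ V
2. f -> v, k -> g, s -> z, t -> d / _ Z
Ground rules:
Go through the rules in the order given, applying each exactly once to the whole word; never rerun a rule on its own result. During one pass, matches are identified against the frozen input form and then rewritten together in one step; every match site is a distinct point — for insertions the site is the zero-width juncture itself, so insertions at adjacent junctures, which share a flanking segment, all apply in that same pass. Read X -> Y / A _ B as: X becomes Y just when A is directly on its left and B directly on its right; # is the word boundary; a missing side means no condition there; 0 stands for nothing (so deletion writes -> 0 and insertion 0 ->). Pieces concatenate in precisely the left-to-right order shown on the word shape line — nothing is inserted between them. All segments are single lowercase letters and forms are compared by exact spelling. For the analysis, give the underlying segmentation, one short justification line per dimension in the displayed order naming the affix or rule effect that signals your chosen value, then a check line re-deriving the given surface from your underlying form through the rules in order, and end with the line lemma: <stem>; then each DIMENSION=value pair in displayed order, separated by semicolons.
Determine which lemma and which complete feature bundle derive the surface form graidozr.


underlying: gra-itoz-r
GRD=ak - signalled by the affix -r
SUR=pa - signalled by the affix gra-
check: graitozr -> graidozr -> graidozr
lemma: itoz; GRD=ak; SUR=pa


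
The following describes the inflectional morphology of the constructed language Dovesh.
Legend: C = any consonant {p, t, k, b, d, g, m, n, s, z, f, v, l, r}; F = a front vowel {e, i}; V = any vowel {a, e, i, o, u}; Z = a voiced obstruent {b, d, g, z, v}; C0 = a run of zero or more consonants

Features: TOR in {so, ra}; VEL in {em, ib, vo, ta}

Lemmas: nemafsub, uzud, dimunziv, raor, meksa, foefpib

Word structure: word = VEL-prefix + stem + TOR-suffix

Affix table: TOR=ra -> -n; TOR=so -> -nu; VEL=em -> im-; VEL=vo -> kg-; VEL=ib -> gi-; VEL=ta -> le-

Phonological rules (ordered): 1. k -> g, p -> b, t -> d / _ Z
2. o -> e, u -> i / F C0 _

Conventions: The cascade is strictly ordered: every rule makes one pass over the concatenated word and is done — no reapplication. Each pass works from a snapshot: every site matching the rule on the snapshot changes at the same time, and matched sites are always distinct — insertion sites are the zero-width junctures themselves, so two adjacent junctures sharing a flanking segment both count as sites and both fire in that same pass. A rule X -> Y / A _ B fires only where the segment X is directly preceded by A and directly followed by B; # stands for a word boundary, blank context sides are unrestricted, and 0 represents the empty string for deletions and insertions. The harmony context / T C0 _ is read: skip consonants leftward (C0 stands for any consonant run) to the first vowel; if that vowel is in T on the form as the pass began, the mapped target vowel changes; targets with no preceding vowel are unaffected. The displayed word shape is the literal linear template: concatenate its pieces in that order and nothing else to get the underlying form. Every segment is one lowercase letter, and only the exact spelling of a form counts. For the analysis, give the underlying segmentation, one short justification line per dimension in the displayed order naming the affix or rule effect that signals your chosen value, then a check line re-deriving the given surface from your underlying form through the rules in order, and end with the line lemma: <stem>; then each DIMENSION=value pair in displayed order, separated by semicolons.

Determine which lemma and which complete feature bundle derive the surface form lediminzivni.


underlying: le-dimunziv-nu
TOR=so - signalled by the affix -nu
VEL=ta - signalled by the affix le-
check: ledimunzivnu -> ledimunzivnu -> lediminzivni
lemma: dimunziv; TOR=so; VEL=ta


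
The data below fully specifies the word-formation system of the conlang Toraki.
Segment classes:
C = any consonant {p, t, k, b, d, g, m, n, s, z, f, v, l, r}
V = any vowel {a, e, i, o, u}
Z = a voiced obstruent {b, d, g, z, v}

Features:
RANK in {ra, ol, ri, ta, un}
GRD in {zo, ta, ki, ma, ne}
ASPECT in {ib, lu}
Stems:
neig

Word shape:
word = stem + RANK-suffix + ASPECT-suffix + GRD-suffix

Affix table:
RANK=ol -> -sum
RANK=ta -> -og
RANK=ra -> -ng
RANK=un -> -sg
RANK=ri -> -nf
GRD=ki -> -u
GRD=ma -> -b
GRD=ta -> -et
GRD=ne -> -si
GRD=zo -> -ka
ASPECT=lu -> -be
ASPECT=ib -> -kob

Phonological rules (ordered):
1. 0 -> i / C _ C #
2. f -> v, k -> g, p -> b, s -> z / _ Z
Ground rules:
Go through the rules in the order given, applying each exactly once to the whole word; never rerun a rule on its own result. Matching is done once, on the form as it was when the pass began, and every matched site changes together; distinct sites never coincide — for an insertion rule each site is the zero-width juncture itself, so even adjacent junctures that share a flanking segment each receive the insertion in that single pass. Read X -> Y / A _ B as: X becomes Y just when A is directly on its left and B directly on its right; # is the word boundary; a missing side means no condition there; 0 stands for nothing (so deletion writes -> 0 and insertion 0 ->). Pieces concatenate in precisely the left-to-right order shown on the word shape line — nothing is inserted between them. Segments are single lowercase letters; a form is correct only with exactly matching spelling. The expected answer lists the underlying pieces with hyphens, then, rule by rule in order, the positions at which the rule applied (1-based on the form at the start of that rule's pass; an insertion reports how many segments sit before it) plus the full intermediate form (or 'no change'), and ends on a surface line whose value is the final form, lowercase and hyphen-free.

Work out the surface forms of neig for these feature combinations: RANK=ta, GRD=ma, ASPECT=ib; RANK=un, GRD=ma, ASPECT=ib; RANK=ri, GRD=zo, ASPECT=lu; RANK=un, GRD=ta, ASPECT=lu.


cell RANK=ta, GRD=ma, ASPECT=ib:
underlying: neig-og-kob-b
1. 0 -> i / C _ C #: inserts after position(s) 9: neigogkobib
2. f -> v, k -> g, p -> b, s -> z / _ Z: no change
surface: neigogkobib

cell RANK=un, GRD=ma, ASPECT=ib:
underlying: neig-sg-kob-b
1. 0 -> i / C _ C #: inserts after position(s) 9: neigsgkobib
2. f -> v, k -> g, p -> b, s -> z / _ Z: fires at position(s) 5: neigzgkobib
surface: neigzgkobib

cell RANK=ri, GRD=zo, ASPECT=lu:
underlying: neig-nf-be-ka
1. 0 -> i / C _ C #: no change
2. f -> v, k -> g, p -> b, s -> z / _ Z: fires at position(s) 6: neignvbeka
surface: neignvbeka

cell RANK=un, GRD=ta, ASPECT=lu:
underlying: neig-sg-be-et
1. 0 -> i / C _ C #: no change
2. f -> v, k -> g, p -> b, s -> z / _ Z: fires at position(s) 5: neigzgbeet
surface: neigzgbeet


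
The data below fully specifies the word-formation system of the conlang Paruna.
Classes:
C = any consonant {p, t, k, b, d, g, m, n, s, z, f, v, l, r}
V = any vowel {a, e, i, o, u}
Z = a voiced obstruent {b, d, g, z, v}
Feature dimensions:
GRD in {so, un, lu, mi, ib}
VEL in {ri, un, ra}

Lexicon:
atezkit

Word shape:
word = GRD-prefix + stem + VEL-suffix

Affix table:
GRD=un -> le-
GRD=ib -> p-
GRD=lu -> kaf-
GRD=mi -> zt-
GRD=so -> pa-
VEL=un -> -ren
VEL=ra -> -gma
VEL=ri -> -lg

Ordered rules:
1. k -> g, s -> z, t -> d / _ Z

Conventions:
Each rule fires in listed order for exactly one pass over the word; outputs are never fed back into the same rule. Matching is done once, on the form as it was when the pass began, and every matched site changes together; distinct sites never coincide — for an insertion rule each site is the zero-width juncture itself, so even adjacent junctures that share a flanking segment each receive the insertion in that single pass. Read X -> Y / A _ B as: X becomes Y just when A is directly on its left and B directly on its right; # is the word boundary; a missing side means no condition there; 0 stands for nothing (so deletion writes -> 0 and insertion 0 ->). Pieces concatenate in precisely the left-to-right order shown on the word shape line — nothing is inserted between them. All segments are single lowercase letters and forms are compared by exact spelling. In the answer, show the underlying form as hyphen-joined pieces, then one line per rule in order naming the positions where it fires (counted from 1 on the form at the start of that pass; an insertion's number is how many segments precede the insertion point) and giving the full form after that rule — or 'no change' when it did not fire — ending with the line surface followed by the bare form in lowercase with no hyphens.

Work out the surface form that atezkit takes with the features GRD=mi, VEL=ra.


underlying: zt-atezkit-gma
1. k -> g, s -> z, t -> d / _ Z: fires at position(s) 9: ztatezkidgma
surface: ztatezkidgma
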